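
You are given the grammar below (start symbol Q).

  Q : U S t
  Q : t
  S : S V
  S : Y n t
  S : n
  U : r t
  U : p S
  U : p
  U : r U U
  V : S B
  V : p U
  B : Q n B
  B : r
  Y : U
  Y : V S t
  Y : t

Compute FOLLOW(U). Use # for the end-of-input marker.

{ n, p, r, t }

In Q : U S t: add FIRST(S t) = { n, p, r, t }.
In U : r U U: add FIRST(U) = { p, r }.
In U : r U U: U is at the end, add FOLLOW(U) = { n, p, r, t }.
In V : p U: U is at the end, add FOLLOW(V) = { n, p, r, t }.
In Y : U: U is at the end, add FOLLOW(Y) = { n }.
Union: FOLLOW(U) = { n, p, r, t }.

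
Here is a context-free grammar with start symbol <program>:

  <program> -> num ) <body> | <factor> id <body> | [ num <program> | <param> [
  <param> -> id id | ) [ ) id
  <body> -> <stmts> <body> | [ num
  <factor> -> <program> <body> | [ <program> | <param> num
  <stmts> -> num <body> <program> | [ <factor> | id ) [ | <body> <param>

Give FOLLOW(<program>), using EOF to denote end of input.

{ EOF, [, id, num }

<program> is the start symbol, so EOF ∈ FOLLOW(<program>).
In <program> -> [ num <program>: <program> is at the end, add FOLLOW(<program>) = { EOF, [, id, num }.
In <factor> -> <program> <body>: add FIRST(<body>) = { [, id, num }.
In <factor> -> [ <program>: <program> is at the end, add FOLLOW(<factor>) = { [, id, num }.
In <stmts> -> num <body> <program>: <program> is at the end, add FOLLOW(<stmts>) = { [, id, num }.
Union: FOLLOW(<program>) = { EOF, [, id, num }.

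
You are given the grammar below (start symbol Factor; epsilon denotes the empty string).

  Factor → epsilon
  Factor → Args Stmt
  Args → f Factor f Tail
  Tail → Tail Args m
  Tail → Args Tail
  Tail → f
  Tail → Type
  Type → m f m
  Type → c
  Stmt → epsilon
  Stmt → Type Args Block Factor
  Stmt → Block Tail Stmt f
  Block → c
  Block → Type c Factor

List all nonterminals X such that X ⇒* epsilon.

{ Factor, Stmt }

Directly nullable (have an epsilon-production): Factor, Stmt.
No other nonterminal has a production whose RHS symbols are all nullable.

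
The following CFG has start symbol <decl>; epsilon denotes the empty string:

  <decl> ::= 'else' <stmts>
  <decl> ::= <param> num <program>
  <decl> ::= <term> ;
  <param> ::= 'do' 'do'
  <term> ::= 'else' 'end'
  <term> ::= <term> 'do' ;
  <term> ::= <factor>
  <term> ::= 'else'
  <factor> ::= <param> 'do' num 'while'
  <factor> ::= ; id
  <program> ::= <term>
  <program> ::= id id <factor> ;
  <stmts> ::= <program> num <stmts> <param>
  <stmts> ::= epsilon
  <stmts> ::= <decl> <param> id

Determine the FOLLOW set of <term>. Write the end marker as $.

{ $, 'do', ;, num }

In <decl> ::= <term> ;: add FIRST(;) = { ; }.
In <term> ::= <term> 'do' ;: add FIRST('do' ;) = { 'do' }.
In <program> ::= <term>: <term> is at the end, add FOLLOW(<program>) = { $, 'do', num }.
Union: FOLLOW(<term>) = { $, 'do', ;, num }.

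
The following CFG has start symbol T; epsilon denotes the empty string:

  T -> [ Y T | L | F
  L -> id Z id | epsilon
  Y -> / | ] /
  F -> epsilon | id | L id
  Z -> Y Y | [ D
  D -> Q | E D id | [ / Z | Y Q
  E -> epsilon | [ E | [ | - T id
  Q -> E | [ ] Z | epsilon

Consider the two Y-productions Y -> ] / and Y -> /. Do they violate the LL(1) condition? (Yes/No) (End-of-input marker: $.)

No

FIRST(] /) = { ] } and FIRST(/) = { / }.
The FIRST sets are disjoint and neither alternative is nullable — no conflict.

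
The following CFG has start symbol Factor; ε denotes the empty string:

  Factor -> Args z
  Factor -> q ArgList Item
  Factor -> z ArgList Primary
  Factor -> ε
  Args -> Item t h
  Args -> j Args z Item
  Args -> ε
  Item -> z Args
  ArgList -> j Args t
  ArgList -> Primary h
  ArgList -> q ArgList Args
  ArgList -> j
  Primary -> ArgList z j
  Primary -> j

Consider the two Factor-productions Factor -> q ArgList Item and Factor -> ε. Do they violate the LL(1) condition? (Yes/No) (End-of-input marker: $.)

FIRST(q ArgList Item) = { q } and FIRST(ε) = { ε }.
The second is nullable but FOLLOW(Factor) = { $ } is disjoint from FIRST of the first.

No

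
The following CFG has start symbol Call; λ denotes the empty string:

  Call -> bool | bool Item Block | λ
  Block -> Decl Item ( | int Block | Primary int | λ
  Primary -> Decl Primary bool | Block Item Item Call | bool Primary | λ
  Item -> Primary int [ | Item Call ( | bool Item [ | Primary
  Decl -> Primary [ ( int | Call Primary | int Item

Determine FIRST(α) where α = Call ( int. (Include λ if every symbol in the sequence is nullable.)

Add FIRST(Call)\{λ} = { bool }; Call is nullable, continue.
( is a terminal; add {(} and stop.

{ (, bool }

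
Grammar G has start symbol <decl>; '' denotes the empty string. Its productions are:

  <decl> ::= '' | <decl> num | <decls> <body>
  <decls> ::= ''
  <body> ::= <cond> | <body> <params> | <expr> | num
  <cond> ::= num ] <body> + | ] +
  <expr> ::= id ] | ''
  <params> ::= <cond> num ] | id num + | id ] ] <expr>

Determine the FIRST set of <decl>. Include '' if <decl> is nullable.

<decl> ::= '' contributes ''.
From <decl> ::= <decl> num: <decl> nullable, take FIRST(<decl>) ∪ {num} = { ], id, num }.
From <decl> ::= <decls> <body>: <decls>, <body> nullable, take FIRST(<decls>) ∪ FIRST(<body>) = { ], id, num }; also '' since the whole RHS is nullable.
Union: FIRST(<decl>) = { ], id, num, '' }.

{ ], id, num, '' }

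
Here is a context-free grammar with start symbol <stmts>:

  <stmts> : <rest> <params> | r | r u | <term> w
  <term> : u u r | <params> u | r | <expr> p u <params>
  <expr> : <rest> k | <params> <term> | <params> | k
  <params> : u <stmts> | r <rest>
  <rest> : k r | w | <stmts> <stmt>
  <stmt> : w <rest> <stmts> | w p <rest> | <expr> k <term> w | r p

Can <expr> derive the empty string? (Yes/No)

No

No nonterminal in this grammar is nullable.
No production of <expr> has an RHS whose symbols are all nullable, so <expr> is not nullable.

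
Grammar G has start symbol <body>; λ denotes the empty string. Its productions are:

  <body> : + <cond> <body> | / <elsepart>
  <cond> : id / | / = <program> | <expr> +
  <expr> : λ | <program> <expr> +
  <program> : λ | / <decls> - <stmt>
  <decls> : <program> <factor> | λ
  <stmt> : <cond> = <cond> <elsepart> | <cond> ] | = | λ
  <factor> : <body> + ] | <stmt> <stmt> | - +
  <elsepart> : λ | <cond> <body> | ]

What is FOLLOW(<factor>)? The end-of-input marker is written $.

{ - }

In <decls> : <program> <factor>: <factor> is at the end, add FOLLOW(<decls>) = { - }.
Union: FOLLOW(<factor>) = { - }.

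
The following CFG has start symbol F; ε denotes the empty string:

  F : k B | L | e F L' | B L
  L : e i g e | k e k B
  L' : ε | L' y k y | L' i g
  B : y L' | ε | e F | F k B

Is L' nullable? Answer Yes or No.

Yes

L' has an ε-production, so L' ⇒ ε.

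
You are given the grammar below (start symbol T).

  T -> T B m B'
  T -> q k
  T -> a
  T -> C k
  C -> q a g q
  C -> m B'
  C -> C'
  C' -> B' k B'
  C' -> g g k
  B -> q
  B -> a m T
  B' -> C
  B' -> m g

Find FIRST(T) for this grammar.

From T -> T B m B': add FIRST(T) = { a, g, m, q }.
T -> q k contributes {q}.
T -> a contributes {a}.
From T -> C k: add FIRST(C) = { g, m, q }.
Union: FIRST(T) = { a, g, m, q }.

{ a, g, m, q }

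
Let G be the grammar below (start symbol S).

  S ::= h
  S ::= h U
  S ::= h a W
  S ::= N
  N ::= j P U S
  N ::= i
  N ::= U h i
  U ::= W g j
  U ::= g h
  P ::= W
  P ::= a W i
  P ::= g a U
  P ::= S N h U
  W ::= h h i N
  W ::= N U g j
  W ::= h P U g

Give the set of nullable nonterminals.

No nonterminal has an empty production or an RHS whose symbols are all nullable.

{ } (none)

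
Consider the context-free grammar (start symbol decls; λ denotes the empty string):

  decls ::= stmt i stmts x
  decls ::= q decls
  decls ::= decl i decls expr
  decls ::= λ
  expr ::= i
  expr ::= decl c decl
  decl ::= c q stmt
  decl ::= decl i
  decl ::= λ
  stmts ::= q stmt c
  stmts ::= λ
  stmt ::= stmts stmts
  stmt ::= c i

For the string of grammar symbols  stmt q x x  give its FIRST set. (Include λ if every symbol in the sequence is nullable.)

{ c, q }

Add FIRST(stmt)\{λ} = { c, q }; stmt is nullable, continue.
q is a terminal; add {q} and stop.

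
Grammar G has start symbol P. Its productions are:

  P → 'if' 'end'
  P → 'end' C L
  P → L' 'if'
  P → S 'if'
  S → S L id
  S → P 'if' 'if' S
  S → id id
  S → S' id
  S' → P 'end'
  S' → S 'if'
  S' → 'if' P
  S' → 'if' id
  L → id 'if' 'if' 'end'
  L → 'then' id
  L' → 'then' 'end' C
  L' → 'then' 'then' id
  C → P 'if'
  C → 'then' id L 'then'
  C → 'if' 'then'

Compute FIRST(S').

{ 'end', 'if', 'then', id }

From S' → P 'end': add FIRST(P) = { 'end', 'if', 'then', id }.
From S' → S 'if': add FIRST(S) = { 'end', 'if', 'then', id }.
S' → 'if' P contributes {'if'}.
S' → 'if' id contributes {'if'}.
Union: FIRST(S') = { 'end', 'if', 'then', id }.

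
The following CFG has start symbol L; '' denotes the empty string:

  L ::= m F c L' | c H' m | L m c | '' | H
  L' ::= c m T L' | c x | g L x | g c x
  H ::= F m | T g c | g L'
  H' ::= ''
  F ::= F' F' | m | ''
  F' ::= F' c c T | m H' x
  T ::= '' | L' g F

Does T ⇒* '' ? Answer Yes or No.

Yes

T has an ''-production, so T ⇒ ''.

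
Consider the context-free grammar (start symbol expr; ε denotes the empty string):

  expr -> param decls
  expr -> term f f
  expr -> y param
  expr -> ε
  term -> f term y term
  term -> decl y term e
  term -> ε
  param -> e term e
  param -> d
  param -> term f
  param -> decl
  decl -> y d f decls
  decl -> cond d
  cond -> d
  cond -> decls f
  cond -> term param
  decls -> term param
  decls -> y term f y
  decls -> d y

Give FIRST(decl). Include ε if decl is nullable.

decl -> y d f decls contributes {y}.
From decl -> cond d: add FIRST(cond) = { d, e, f, y }.
Union: FIRST(decl) = { d, e, f, y }.

{ d, e, f, y }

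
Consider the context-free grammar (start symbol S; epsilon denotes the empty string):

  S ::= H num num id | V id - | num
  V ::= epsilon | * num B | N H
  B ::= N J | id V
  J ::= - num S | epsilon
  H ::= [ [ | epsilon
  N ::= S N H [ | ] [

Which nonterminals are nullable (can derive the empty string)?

Directly nullable (have an epsilon-production): V, J, H.
No other nonterminal has a production whose RHS symbols are all nullable.

{ H, J, V }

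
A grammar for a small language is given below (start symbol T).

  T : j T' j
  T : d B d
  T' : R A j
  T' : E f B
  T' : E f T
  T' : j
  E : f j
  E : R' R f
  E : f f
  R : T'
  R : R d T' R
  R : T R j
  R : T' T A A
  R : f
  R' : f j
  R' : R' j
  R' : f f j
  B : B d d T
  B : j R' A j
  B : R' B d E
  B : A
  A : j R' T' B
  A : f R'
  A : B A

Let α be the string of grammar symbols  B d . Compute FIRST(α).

{ f, j }

Add FIRST(B) = { f, j }; B is not nullable, stop.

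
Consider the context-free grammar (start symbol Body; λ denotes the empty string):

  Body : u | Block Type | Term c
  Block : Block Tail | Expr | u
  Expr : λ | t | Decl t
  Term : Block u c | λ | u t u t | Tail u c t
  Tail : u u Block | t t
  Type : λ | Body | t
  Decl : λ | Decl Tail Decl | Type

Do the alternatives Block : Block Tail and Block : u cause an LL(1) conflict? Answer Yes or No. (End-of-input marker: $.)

Yes

FIRST(Block Tail) = { c, t, u } and FIRST(u) = { u }.
Both contain u, so the two alternatives are not disjoint — LL(1) conflict.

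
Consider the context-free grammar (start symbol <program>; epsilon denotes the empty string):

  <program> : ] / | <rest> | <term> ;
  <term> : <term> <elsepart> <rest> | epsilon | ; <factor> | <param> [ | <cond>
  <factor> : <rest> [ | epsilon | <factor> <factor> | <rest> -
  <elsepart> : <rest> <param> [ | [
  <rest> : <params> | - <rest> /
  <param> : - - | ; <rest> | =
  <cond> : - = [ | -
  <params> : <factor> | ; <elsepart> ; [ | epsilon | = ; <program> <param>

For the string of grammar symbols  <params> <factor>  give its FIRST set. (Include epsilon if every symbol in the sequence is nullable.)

{ -, ;, =, [, epsilon }

Add FIRST(<params>)\{epsilon} = { -, ;, =, [ }; <params> is nullable, continue.
Add FIRST(<factor>)\{epsilon} = { -, ;, =, [ }; <factor> is nullable, continue.
Every symbol is nullable, so include epsilon.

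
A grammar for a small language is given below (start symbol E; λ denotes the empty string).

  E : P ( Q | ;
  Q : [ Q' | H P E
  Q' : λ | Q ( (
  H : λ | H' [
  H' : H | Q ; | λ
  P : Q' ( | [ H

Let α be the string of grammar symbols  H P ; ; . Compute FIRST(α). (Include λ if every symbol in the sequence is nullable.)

Add FIRST(H)\{λ} = { (, [ }; H is nullable, continue.
Add FIRST(P) = { (, [ }; P is not nullable, stop.

{ (, [ }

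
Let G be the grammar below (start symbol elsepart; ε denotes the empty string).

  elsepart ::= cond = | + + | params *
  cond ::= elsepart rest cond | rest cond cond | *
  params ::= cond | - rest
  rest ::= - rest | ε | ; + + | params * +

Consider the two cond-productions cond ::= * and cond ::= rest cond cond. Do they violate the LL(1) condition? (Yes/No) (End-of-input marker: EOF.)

FIRST(*) = { * } and FIRST(rest cond cond) = { *, +, -, ; }.
Both contain *, so the two alternatives are not disjoint — LL(1) conflict.

Yes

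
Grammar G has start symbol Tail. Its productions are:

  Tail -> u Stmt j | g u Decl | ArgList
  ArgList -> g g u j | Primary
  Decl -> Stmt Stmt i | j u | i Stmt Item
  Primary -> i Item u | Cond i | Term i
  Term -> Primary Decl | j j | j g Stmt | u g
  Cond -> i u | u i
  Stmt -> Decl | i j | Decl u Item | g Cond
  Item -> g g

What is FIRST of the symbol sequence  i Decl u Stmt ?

i is a terminal; add {i} and stop.

{ i }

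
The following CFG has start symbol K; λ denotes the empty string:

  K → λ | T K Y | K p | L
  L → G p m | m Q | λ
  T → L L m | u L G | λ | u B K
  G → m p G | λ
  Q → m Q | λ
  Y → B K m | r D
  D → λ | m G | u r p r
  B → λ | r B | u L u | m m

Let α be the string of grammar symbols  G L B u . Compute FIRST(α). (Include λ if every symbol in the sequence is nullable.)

Add FIRST(G)\{λ} = { m }; G is nullable, continue.
Add FIRST(L)\{λ} = { m, p }; L is nullable, continue.
Add FIRST(B)\{λ} = { m, r, u }; B is nullable, continue.
u is a terminal; add {u} and stop.

{ m, p, r, u }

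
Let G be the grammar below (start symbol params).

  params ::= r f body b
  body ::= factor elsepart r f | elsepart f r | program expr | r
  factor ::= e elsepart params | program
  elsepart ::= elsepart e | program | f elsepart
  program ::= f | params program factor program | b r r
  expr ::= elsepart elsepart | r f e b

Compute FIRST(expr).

{ b, f, r }

From expr ::= elsepart elsepart: add FIRST(elsepart) = { b, f, r }.
expr ::= r f e b contributes {r}.
Union: FIRST(expr) = { b, f, r }.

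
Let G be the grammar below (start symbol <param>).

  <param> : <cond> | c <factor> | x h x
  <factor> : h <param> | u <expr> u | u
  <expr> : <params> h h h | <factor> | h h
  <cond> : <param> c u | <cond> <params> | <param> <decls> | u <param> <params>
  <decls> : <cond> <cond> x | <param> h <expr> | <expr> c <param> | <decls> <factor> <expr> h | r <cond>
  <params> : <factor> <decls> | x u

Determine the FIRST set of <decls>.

{ c, h, r, u, x }

From <decls> : <cond> <cond> x: add FIRST(<cond>) = { c, u, x }.
From <decls> : <param> h <expr>: add FIRST(<param>) = { c, u, x }.
From <decls> : <expr> c <param>: add FIRST(<expr>) = { h, u, x }.
From <decls> : <decls> <factor> <expr> h: add FIRST(<decls>) = { c, h, r, u, x }.
<decls> : r <cond> contributes {r}.
Union: FIRST(<decls>) = { c, h, r, u, x }.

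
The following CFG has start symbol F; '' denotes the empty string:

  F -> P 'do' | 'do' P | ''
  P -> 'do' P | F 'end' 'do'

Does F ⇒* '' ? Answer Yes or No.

F has an ''-production, so F ⇒ ''.

Yes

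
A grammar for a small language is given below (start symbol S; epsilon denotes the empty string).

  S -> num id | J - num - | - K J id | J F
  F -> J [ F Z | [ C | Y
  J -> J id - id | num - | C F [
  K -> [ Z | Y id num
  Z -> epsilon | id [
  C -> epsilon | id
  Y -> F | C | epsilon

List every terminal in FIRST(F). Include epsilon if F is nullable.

{ [, id, num, epsilon }

From F -> J [ F Z: add FIRST(J) = { [, id, num }.
F -> [ C contributes {[}.
From F -> Y: add FIRST(Y) = { [, id, num, epsilon } (including epsilon since Y is nullable).
Union: FIRST(F) = { [, id, num, epsilon }.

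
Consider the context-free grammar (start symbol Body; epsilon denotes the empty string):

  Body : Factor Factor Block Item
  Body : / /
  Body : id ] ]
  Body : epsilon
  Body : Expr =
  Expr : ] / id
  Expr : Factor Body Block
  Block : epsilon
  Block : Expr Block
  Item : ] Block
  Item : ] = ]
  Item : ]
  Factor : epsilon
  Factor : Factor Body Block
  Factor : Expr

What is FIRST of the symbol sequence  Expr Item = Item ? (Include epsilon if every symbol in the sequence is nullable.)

Add FIRST(Expr)\{epsilon} = { /, =, ], id }; Expr is nullable, continue.
Add FIRST(Item) = { ] }; Item is not nullable, stop.

{ /, =, ], id }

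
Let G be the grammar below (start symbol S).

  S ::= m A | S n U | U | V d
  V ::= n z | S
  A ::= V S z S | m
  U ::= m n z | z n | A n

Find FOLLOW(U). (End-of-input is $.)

In S ::= S n U: U is at the end, add FOLLOW(S) = { $, d, m, n, z }.
In S ::= U: U is at the end, add FOLLOW(S) = { $, d, m, n, z }.
Union: FOLLOW(U) = { $, d, m, n, z }.

{ $, d, m, n, z }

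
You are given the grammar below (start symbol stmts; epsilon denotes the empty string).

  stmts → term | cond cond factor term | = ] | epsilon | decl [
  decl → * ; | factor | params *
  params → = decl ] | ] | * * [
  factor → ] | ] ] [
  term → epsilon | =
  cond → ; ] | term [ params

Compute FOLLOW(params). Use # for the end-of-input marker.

In decl → params *: add FIRST(*) = { * }.
In cond → term [ params: params is at the end, add FOLLOW(cond) = { ;, =, [, ] }.
Union: FOLLOW(params) = { *, ;, =, [, ] }.

{ *, ;, =, [, ] }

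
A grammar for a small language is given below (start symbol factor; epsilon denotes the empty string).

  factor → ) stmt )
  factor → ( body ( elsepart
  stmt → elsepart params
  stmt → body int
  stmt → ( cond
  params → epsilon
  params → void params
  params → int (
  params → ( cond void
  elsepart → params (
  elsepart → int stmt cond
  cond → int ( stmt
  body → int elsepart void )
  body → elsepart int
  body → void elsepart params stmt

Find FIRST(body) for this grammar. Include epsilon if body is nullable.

body → int elsepart void ) contributes {int}.
From body → elsepart int: add FIRST(elsepart) = { (, int, void }.
body → void elsepart params stmt contributes {void}.
Union: FIRST(body) = { (, int, void }.

{ (, int, void }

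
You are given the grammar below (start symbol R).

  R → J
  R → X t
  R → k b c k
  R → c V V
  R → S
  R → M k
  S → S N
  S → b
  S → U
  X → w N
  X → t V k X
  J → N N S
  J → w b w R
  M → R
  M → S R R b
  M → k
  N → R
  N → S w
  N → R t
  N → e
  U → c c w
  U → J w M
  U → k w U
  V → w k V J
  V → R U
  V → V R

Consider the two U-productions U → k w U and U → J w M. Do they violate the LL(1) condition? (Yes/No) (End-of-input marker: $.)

FIRST(k w U) = { k } and FIRST(J w M) = { b, c, e, k, t, w }.
Both contain k, so the two alternatives are not disjoint — LL(1) conflict.

Yes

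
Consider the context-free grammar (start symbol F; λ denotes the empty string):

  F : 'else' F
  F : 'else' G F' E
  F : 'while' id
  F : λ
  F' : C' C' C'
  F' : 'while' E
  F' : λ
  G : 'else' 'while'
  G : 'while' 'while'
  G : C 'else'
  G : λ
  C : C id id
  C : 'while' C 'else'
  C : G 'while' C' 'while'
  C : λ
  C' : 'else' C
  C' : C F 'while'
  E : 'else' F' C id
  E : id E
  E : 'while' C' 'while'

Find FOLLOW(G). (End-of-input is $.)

{ 'else', 'while', id }

In F : 'else' G F' E: add FIRST(F' E) = { 'else', 'while', id }.
In C : G 'while' C' 'while': add FIRST('while' C' 'while') = { 'while' }.
Union: FOLLOW(G) = { 'else', 'while', id }.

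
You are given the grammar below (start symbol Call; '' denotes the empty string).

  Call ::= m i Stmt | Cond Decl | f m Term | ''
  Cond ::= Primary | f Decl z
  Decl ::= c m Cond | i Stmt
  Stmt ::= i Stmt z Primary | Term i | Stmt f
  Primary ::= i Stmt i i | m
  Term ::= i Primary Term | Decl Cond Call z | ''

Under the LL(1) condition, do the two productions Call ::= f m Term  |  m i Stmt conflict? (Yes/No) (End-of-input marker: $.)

No

FIRST(f m Term) = { f } and FIRST(m i Stmt) = { m }.
The FIRST sets are disjoint and neither alternative is nullable — no conflict.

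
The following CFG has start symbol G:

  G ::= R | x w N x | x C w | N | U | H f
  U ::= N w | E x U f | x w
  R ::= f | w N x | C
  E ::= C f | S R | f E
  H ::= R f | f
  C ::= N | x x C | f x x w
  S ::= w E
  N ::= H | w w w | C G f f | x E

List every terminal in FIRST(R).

R ::= f contributes {f}.
R ::= w N x contributes {w}.
From R ::= C: add FIRST(C) = { f, w, x }.
Union: FIRST(R) = { f, w, x }.

{ f, w, x }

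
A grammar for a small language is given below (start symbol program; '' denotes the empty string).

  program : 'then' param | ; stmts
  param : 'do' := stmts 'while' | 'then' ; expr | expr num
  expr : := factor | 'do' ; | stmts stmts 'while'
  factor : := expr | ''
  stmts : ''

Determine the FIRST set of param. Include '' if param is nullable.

param : 'do' := stmts 'while' contributes {'do'}.
param : 'then' ; expr contributes {'then'}.
From param : expr num: add FIRST(expr) = { 'do', 'while', := }.
Union: FIRST(param) = { 'do', 'then', 'while', := }.

{ 'do', 'then', 'while', := }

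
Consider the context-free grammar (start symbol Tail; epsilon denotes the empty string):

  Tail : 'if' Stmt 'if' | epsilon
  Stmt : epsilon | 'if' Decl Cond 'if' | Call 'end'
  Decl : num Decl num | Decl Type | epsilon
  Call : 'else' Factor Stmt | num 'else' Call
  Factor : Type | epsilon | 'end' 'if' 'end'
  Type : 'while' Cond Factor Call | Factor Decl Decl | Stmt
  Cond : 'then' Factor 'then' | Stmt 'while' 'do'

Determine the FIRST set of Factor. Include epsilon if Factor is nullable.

{ 'else', 'end', 'if', 'while', num, epsilon }

From Factor : Type: add FIRST(Type) = { 'else', 'end', 'if', 'while', num, epsilon } (including epsilon since Type is nullable).
Factor : epsilon contributes epsilon.
Factor : 'end' 'if' 'end' contributes {'end'}.
Union: FIRST(Factor) = { 'else', 'end', 'if', 'while', num, epsilon }.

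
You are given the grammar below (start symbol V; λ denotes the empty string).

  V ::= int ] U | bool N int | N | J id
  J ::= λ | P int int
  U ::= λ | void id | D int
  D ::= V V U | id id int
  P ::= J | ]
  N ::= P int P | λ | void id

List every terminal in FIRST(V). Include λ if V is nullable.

{ ], bool, id, int, void, λ }

V ::= int ] U contributes {int}.
V ::= bool N int contributes {bool}.
From V ::= N: add FIRST(N) = { ], int, void, λ } (including λ since N is nullable).
From V ::= J id: J nullable, take FIRST(J) ∪ {id} = { ], id, int }.
Union: FIRST(V) = { ], bool, id, int, void, λ }.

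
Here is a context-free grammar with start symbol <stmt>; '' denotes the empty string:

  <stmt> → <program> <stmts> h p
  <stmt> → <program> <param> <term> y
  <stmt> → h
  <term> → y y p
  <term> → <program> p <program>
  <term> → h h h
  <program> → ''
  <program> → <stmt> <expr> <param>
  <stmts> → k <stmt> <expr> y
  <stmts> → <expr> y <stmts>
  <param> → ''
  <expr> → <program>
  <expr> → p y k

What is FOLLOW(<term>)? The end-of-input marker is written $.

In <stmt> → <program> <param> <term> y: add FIRST(y) = { y }.
Union: FOLLOW(<term>) = { y }.

{ y }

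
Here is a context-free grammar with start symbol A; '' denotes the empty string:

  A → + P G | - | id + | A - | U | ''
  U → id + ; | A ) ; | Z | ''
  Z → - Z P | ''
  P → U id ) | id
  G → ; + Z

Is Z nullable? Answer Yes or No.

Yes

Z has an ''-production, so Z ⇒ ''.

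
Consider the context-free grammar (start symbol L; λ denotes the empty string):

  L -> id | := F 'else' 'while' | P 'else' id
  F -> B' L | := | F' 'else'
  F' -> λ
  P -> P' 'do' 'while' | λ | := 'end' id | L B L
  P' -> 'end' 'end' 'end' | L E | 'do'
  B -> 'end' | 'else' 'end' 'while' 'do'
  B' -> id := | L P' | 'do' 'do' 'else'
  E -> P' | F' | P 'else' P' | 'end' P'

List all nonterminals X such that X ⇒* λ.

Directly nullable (have an λ-production): F', P.
E -> F' with every symbol nullable, so E is nullable.
No other nonterminal has a production whose RHS symbols are all nullable.

{ E, F', P }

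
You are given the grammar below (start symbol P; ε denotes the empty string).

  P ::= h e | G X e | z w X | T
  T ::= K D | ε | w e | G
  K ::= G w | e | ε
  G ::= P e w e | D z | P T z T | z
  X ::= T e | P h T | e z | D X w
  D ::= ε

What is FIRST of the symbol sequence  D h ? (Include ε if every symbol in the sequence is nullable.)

Add FIRST(D)\{ε} = {  }; D is nullable, continue.
h is a terminal; add {h} and stop.

{ h }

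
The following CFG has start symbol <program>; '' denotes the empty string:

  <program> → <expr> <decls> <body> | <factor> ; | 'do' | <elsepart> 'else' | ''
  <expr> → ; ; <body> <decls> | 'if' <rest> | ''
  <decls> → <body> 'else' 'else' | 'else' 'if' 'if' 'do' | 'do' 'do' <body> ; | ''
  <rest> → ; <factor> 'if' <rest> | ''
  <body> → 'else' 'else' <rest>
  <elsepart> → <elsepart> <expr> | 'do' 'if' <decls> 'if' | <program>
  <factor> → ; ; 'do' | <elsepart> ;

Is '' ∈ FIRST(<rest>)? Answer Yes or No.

<rest> has an ''-production, so <rest> ⇒ ''.

Yes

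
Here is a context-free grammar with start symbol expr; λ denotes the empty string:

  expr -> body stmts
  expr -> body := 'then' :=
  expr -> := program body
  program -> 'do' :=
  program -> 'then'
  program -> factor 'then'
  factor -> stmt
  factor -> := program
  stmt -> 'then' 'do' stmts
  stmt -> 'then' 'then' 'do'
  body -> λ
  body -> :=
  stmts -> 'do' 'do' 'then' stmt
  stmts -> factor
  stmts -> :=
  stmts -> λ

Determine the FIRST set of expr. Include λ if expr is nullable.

{ 'do', 'then', :=, λ }

From expr -> body stmts: body, stmts nullable, take FIRST(body) ∪ FIRST(stmts) = { 'do', 'then', := }; also λ since the whole RHS is nullable.
From expr -> body := 'then' :=: body nullable, take FIRST(body) ∪ {:=} = { := }.
expr -> := program body contributes {:=}.
Union: FIRST(expr) = { 'do', 'then', :=, λ }.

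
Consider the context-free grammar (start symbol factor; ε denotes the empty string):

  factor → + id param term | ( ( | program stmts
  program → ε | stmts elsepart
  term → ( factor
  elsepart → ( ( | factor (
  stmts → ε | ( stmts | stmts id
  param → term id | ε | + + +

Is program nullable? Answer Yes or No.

Yes

program has an ε-production, so program ⇒ ε.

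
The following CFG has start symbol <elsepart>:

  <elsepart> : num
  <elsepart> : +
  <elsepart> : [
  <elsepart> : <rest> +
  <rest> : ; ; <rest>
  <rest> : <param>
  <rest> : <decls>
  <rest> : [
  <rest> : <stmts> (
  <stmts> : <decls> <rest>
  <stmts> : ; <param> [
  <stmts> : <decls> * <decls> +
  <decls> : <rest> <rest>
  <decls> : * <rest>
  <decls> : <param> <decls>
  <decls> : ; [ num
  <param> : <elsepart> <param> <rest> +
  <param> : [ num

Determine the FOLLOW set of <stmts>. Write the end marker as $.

{ ( }

In <rest> : <stmts> (: add FIRST(() = { ( }.
Union: FOLLOW(<stmts>) = { ( }.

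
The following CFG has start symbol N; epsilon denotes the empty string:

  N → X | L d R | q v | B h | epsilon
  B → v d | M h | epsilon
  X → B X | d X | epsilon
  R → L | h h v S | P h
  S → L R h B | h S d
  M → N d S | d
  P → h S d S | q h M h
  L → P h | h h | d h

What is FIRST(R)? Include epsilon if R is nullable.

{ d, h, q }

From R → L: add FIRST(L) = { d, h, q }.
R → h h v S contributes {h}.
From R → P h: add FIRST(P) = { h, q }.
Union: FIRST(R) = { d, h, q }.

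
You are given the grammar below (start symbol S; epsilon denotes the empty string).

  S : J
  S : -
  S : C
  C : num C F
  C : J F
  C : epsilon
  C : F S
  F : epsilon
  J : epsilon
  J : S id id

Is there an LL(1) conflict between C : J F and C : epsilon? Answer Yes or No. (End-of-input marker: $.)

Yes

FIRST(J F) = { -, id, num, epsilon } and FIRST(epsilon) = { epsilon }.
Both alternatives are nullable, violating the LL(1) condition.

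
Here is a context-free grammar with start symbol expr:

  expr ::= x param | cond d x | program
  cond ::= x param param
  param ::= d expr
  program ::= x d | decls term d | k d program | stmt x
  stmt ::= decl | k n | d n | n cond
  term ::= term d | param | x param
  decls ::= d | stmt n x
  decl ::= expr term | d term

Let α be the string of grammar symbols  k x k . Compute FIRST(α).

k is a terminal; add {k} and stop.

{ k }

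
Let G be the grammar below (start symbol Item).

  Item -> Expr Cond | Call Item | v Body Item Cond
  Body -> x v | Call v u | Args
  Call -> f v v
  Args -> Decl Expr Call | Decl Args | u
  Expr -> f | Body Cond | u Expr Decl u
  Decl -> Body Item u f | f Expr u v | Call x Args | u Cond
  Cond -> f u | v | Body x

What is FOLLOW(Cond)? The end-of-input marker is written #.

{ #, f, u, v, x }

In Item -> Expr Cond: Cond is at the end, add FOLLOW(Item) = { #, f, u, v, x }.
In Item -> v Body Item Cond: Cond is at the end, add FOLLOW(Item) = { #, f, u, v, x }.
In Expr -> Body Cond: Cond is at the end, add FOLLOW(Expr) = { f, u, v, x }.
In Decl -> u Cond: Cond is at the end, add FOLLOW(Decl) = { f, u, x }.
Union: FOLLOW(Cond) = { #, f, u, v, x }.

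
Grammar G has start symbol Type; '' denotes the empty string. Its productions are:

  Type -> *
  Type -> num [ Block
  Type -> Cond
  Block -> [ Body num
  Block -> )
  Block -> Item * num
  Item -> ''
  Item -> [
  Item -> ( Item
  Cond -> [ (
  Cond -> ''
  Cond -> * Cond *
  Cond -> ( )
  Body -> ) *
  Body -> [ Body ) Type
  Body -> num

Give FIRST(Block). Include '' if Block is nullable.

{ (, ), *, [ }

Block -> [ Body num contributes {[}.
Block -> ) contributes {)}.
From Block -> Item * num: Item nullable, take FIRST(Item) ∪ {*} = { (, *, [ }.
Union: FIRST(Block) = { (, ), *, [ }.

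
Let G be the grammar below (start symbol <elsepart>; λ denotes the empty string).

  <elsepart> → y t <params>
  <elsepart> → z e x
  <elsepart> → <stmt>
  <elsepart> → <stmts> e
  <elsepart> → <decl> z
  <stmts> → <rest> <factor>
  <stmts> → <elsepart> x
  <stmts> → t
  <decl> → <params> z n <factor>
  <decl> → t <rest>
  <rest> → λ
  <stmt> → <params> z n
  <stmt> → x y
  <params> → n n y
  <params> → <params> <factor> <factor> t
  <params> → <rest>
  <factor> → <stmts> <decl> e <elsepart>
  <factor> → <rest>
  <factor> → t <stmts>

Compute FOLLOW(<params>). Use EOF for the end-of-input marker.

In <elsepart> → y t <params>: <params> is at the end, add FOLLOW(<elsepart>) = { EOF, e, n, t, x, y, z }.
In <decl> → <params> z n <factor>: add FIRST(z n <factor>) = { z }.
In <stmt> → <params> z n: add FIRST(z n) = { z }.
In <params> → <params> <factor> <factor> t: add FIRST(<factor> <factor> t) = { e, n, t, x, y, z }.
Union: FOLLOW(<params>) = { EOF, e, n, t, x, y, z }.

{ EOF, e, n, t, x, y, z }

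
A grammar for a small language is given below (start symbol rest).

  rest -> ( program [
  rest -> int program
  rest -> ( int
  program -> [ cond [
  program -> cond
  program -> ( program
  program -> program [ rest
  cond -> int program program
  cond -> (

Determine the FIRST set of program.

program -> [ cond [ contributes {[}.
From program -> cond: add FIRST(cond) = { (, int }.
program -> ( program contributes {(}.
From program -> program [ rest: add FIRST(program) = { (, [, int }.
Union: FIRST(program) = { (, [, int }.

{ (, [, int }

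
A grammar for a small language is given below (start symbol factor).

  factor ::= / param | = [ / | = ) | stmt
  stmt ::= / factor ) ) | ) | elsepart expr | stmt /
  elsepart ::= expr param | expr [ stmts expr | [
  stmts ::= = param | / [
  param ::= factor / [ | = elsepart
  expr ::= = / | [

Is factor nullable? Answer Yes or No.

No nonterminal in this grammar is nullable.
No production of factor has an RHS whose symbols are all nullable, so factor is not nullable.

No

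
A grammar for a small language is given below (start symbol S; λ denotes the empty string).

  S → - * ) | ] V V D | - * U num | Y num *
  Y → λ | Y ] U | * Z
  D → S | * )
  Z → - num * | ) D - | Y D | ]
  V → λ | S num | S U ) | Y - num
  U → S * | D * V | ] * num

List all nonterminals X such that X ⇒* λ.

Directly nullable (have an λ-production): Y, V.
No other nonterminal has a production whose RHS symbols are all nullable.

{ V, Y }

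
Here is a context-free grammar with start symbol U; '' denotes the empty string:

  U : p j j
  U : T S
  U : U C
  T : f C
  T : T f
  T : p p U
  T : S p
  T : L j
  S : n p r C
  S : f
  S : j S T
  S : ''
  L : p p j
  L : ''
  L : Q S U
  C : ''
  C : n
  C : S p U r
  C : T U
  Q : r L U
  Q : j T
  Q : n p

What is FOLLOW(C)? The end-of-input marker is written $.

In U : U C: C is at the end, add FOLLOW(U) = { $, f, j, n, p, r }.
In T : f C: C is at the end, add FOLLOW(T) = { $, f, j, n, p, r }.
In S : n p r C: C is at the end, add FOLLOW(S) = { $, f, j, n, p, r }.
Union: FOLLOW(C) = { $, f, j, n, p, r }.

{ $, f, j, n, p, r }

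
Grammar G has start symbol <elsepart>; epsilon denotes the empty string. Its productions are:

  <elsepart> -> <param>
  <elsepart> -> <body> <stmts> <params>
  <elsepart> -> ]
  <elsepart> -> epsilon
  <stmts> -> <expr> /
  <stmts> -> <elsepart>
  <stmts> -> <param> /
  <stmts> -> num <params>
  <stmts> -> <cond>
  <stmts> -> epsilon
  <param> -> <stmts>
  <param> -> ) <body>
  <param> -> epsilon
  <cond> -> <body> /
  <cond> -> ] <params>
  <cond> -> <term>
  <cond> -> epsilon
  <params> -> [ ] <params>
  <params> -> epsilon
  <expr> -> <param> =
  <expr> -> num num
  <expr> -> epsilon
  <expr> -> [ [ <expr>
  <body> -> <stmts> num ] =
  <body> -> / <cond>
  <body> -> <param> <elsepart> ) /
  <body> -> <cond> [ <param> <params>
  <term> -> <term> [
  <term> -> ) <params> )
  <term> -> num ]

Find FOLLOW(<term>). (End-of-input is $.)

{ $, ), /, =, [, ], num }

In <cond> -> <term>: <term> is at the end, add FOLLOW(<cond>) = { $, ), /, =, [, ], num }.
In <term> -> <term> [: add FIRST([) = { [ }.
Union: FOLLOW(<term>) = { $, ), /, =, [, ], num }.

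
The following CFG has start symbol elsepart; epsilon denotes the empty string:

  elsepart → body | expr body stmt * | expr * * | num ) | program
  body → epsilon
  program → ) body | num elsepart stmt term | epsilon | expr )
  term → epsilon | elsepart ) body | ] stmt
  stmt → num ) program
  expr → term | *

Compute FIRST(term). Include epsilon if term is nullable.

term → epsilon contributes epsilon.
From term → elsepart ) body: elsepart nullable, take FIRST(elsepart) ∪ {)} = { ), *, ], num }.
term → ] stmt contributes {]}.
Union: FIRST(term) = { ), *, ], num, epsilon }.

{ ), *, ], num, epsilon }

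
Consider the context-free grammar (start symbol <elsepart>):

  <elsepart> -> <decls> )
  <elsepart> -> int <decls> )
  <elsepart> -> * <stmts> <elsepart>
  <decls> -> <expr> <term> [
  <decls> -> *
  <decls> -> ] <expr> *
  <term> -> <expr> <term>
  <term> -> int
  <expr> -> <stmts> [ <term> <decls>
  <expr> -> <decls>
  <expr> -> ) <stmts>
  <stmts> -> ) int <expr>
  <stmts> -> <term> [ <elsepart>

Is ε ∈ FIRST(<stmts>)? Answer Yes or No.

No nonterminal in this grammar is nullable.
No production of <stmts> has an RHS whose symbols are all nullable, so <stmts> is not nullable.

No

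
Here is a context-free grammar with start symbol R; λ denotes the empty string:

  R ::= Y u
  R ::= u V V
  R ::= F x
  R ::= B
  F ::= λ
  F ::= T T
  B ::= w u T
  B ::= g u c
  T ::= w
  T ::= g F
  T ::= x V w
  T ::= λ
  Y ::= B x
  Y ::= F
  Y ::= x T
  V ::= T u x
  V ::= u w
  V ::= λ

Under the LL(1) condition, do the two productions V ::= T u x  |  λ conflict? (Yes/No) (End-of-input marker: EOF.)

Yes

FIRST(T u x) = { g, u, w, x } and FIRST(λ) = { λ }.
The second alternative is nullable and FOLLOW(V) = { EOF, g, u, w, x } shares g with FIRST of the first — conflict.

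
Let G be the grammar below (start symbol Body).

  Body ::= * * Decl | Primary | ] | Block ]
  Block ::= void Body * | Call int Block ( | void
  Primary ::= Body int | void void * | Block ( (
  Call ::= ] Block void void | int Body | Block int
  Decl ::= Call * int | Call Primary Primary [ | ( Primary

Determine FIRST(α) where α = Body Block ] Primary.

{ *, ], int, void }

Add FIRST(Body) = { *, ], int, void }; Body is not nullable, stop.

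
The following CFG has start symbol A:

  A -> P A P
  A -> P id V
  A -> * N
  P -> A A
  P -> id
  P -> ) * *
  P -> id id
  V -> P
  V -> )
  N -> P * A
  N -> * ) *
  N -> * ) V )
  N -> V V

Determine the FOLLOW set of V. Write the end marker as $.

{ $, ), *, id }

In A -> P id V: V is at the end, add FOLLOW(A) = { $, ), *, id }.
In N -> * ) V ): add FIRST()) = { ) }.
In N -> V V: add FIRST(V) = { ), *, id }.
In N -> V V: V is at the end, add FOLLOW(N) = { $, ), *, id }.
Union: FOLLOW(V) = { $, ), *, id }.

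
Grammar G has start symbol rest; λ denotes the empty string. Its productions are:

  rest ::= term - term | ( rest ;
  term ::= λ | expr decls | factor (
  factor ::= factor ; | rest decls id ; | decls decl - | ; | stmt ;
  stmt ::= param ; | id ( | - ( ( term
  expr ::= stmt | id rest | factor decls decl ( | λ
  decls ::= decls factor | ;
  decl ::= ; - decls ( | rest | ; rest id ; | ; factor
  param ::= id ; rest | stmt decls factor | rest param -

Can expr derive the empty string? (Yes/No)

Yes

expr has an λ-production, so expr ⇒ λ.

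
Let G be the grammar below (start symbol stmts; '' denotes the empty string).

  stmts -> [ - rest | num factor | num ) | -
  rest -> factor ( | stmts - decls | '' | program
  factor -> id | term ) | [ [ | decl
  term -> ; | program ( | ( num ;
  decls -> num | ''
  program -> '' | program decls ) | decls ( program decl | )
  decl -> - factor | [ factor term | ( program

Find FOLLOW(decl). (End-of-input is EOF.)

In factor -> decl: decl is at the end, add FOLLOW(factor) = { EOF, (, ), -, ;, [, num }.
In program -> decls ( program decl: decl is at the end, add FOLLOW(program) = { EOF, (, ), -, ;, [, num }.
Union: FOLLOW(decl) = { EOF, (, ), -, ;, [, num }.

{ EOF, (, ), -, ;, [, num }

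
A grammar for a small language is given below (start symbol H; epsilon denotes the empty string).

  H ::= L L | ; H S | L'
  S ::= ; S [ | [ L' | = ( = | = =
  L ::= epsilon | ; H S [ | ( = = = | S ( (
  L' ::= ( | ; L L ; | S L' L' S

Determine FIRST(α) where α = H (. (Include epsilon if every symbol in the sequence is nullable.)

{ (, ;, =, [ }

Add FIRST(H)\{epsilon} = { (, ;, =, [ }; H is nullable, continue.
( is a terminal; add {(} and stop.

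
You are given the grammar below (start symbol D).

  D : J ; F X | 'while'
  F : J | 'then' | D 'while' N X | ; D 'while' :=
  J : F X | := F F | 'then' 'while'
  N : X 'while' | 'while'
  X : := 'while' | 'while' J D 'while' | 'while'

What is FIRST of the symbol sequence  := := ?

:= is a terminal; add {:=} and stop.

{ := }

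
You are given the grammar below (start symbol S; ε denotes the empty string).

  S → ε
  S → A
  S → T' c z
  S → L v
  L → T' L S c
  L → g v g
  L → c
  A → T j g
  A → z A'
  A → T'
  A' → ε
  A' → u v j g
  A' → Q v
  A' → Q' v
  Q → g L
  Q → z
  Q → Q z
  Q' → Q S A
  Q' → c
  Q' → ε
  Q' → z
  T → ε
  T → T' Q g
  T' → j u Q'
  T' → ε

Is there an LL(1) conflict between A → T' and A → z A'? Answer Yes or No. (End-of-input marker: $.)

Yes

FIRST(T') = { j, ε } and FIRST(z A') = { z }.
The first alternative is nullable and FOLLOW(A) = { $, c, g, j, v, z } shares z with FIRST of the second — conflict.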